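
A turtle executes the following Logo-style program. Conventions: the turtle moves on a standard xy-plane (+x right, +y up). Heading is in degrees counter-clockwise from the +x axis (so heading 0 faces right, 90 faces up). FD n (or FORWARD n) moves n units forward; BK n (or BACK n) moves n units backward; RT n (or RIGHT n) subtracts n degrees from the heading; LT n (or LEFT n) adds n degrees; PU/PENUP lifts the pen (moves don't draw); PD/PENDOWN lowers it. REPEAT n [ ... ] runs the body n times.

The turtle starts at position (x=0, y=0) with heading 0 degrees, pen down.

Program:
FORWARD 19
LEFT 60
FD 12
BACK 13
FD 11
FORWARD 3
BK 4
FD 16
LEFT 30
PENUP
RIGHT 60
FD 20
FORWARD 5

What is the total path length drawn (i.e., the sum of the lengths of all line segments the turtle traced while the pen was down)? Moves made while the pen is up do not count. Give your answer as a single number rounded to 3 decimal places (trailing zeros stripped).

Answer: 78

Derivation:
Executing turtle program step by step:
Start: pos=(0,0), heading=0, pen down
FD 19: (0,0) -> (19,0) [heading=0, draw]
LT 60: heading 0 -> 60
FD 12: (19,0) -> (25,10.392) [heading=60, draw]
BK 13: (25,10.392) -> (18.5,-0.866) [heading=60, draw]
FD 11: (18.5,-0.866) -> (24,8.66) [heading=60, draw]
FD 3: (24,8.66) -> (25.5,11.258) [heading=60, draw]
BK 4: (25.5,11.258) -> (23.5,7.794) [heading=60, draw]
FD 16: (23.5,7.794) -> (31.5,21.651) [heading=60, draw]
LT 30: heading 60 -> 90
PU: pen up
RT 60: heading 90 -> 30
FD 20: (31.5,21.651) -> (48.821,31.651) [heading=30, move]
FD 5: (48.821,31.651) -> (53.151,34.151) [heading=30, move]
Final: pos=(53.151,34.151), heading=30, 7 segment(s) drawn

Segment lengths:
  seg 1: (0,0) -> (19,0), length = 19
  seg 2: (19,0) -> (25,10.392), length = 12
  seg 3: (25,10.392) -> (18.5,-0.866), length = 13
  seg 4: (18.5,-0.866) -> (24,8.66), length = 11
  seg 5: (24,8.66) -> (25.5,11.258), length = 3
  seg 6: (25.5,11.258) -> (23.5,7.794), length = 4
  seg 7: (23.5,7.794) -> (31.5,21.651), length = 16
Total = 78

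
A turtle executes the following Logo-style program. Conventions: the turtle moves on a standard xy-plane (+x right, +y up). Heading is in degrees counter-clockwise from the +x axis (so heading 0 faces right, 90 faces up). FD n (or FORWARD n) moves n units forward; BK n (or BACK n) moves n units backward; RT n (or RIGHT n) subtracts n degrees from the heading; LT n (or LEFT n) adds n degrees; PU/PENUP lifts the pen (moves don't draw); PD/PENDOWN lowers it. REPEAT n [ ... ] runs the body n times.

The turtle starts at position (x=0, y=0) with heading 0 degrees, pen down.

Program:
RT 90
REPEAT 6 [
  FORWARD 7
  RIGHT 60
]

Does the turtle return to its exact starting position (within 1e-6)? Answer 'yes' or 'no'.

Executing turtle program step by step:
Start: pos=(0,0), heading=0, pen down
RT 90: heading 0 -> 270
REPEAT 6 [
  -- iteration 1/6 --
  FD 7: (0,0) -> (0,-7) [heading=270, draw]
  RT 60: heading 270 -> 210
  -- iteration 2/6 --
  FD 7: (0,-7) -> (-6.062,-10.5) [heading=210, draw]
  RT 60: heading 210 -> 150
  -- iteration 3/6 --
  FD 7: (-6.062,-10.5) -> (-12.124,-7) [heading=150, draw]
  RT 60: heading 150 -> 90
  -- iteration 4/6 --
  FD 7: (-12.124,-7) -> (-12.124,0) [heading=90, draw]
  RT 60: heading 90 -> 30
  -- iteration 5/6 --
  FD 7: (-12.124,0) -> (-6.062,3.5) [heading=30, draw]
  RT 60: heading 30 -> 330
  -- iteration 6/6 --
  FD 7: (-6.062,3.5) -> (0,0) [heading=330, draw]
  RT 60: heading 330 -> 270
]
Final: pos=(0,0), heading=270, 6 segment(s) drawn

Start position: (0, 0)
Final position: (0, 0)
Distance = 0; < 1e-6 -> CLOSED

Answer: yes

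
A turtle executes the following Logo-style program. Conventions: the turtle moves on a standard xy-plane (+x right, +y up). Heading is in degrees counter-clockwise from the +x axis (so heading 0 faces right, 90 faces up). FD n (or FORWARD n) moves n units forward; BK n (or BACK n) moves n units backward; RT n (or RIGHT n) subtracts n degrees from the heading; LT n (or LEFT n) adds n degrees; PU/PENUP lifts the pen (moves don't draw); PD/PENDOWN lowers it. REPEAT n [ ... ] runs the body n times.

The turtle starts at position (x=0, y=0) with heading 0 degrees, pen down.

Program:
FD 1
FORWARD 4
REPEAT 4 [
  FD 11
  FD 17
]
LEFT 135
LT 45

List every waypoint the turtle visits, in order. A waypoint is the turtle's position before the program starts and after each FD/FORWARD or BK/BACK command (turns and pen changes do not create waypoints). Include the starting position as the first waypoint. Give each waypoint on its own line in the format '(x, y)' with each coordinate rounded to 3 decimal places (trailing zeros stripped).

Executing turtle program step by step:
Start: pos=(0,0), heading=0, pen down
FD 1: (0,0) -> (1,0) [heading=0, draw]
FD 4: (1,0) -> (5,0) [heading=0, draw]
REPEAT 4 [
  -- iteration 1/4 --
  FD 11: (5,0) -> (16,0) [heading=0, draw]
  FD 17: (16,0) -> (33,0) [heading=0, draw]
  -- iteration 2/4 --
  FD 11: (33,0) -> (44,0) [heading=0, draw]
  FD 17: (44,0) -> (61,0) [heading=0, draw]
  -- iteration 3/4 --
  FD 11: (61,0) -> (72,0) [heading=0, draw]
  FD 17: (72,0) -> (89,0) [heading=0, draw]
  -- iteration 4/4 --
  FD 11: (89,0) -> (100,0) [heading=0, draw]
  FD 17: (100,0) -> (117,0) [heading=0, draw]
]
LT 135: heading 0 -> 135
LT 45: heading 135 -> 180
Final: pos=(117,0), heading=180, 10 segment(s) drawn
Waypoints (11 total):
(0, 0)
(1, 0)
(5, 0)
(16, 0)
(33, 0)
(44, 0)
(61, 0)
(72, 0)
(89, 0)
(100, 0)
(117, 0)

Answer: (0, 0)
(1, 0)
(5, 0)
(16, 0)
(33, 0)
(44, 0)
(61, 0)
(72, 0)
(89, 0)
(100, 0)
(117, 0)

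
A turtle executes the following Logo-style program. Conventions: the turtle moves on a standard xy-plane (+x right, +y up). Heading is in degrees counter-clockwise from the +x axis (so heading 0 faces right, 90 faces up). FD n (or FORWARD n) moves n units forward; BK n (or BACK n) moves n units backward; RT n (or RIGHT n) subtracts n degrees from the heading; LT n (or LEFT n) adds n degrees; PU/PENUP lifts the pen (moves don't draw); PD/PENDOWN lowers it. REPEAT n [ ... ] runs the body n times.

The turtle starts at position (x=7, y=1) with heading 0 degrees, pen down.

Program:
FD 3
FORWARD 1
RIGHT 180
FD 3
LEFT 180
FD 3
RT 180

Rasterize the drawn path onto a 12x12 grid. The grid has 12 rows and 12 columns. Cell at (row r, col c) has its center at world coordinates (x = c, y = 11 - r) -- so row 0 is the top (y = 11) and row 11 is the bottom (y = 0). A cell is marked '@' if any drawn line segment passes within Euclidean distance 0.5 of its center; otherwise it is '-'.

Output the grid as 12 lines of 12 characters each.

Segment 0: (7,1) -> (10,1)
Segment 1: (10,1) -> (11,1)
Segment 2: (11,1) -> (8,1)
Segment 3: (8,1) -> (11,1)

Answer: ------------
------------
------------
------------
------------
------------
------------
------------
------------
------------
-------@@@@@
------------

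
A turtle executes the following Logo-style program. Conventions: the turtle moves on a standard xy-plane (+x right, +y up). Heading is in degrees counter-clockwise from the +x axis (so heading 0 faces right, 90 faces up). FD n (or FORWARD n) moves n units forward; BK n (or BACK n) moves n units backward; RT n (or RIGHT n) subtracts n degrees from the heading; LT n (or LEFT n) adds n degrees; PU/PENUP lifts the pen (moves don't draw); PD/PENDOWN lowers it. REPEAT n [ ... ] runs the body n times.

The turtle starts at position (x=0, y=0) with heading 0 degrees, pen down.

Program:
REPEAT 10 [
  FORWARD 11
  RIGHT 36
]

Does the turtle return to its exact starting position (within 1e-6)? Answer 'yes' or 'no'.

Executing turtle program step by step:
Start: pos=(0,0), heading=0, pen down
REPEAT 10 [
  -- iteration 1/10 --
  FD 11: (0,0) -> (11,0) [heading=0, draw]
  RT 36: heading 0 -> 324
  -- iteration 2/10 --
  FD 11: (11,0) -> (19.899,-6.466) [heading=324, draw]
  RT 36: heading 324 -> 288
  -- iteration 3/10 --
  FD 11: (19.899,-6.466) -> (23.298,-16.927) [heading=288, draw]
  RT 36: heading 288 -> 252
  -- iteration 4/10 --
  FD 11: (23.298,-16.927) -> (19.899,-27.389) [heading=252, draw]
  RT 36: heading 252 -> 216
  -- iteration 5/10 --
  FD 11: (19.899,-27.389) -> (11,-33.855) [heading=216, draw]
  RT 36: heading 216 -> 180
  -- iteration 6/10 --
  FD 11: (11,-33.855) -> (0,-33.855) [heading=180, draw]
  RT 36: heading 180 -> 144
  -- iteration 7/10 --
  FD 11: (0,-33.855) -> (-8.899,-27.389) [heading=144, draw]
  RT 36: heading 144 -> 108
  -- iteration 8/10 --
  FD 11: (-8.899,-27.389) -> (-12.298,-16.927) [heading=108, draw]
  RT 36: heading 108 -> 72
  -- iteration 9/10 --
  FD 11: (-12.298,-16.927) -> (-8.899,-6.466) [heading=72, draw]
  RT 36: heading 72 -> 36
  -- iteration 10/10 --
  FD 11: (-8.899,-6.466) -> (0,0) [heading=36, draw]
  RT 36: heading 36 -> 0
]
Final: pos=(0,0), heading=0, 10 segment(s) drawn

Start position: (0, 0)
Final position: (0, 0)
Distance = 0; < 1e-6 -> CLOSED

Answer: yes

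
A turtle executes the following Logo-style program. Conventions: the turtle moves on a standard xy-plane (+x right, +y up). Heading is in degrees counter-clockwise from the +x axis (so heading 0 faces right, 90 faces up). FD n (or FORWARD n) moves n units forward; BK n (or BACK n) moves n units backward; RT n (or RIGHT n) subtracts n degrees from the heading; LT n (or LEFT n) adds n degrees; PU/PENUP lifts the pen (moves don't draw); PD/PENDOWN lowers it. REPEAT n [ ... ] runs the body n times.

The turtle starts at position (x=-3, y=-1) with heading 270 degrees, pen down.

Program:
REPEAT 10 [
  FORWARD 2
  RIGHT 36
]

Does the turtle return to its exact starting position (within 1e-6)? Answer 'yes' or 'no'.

Executing turtle program step by step:
Start: pos=(-3,-1), heading=270, pen down
REPEAT 10 [
  -- iteration 1/10 --
  FD 2: (-3,-1) -> (-3,-3) [heading=270, draw]
  RT 36: heading 270 -> 234
  -- iteration 2/10 --
  FD 2: (-3,-3) -> (-4.176,-4.618) [heading=234, draw]
  RT 36: heading 234 -> 198
  -- iteration 3/10 --
  FD 2: (-4.176,-4.618) -> (-6.078,-5.236) [heading=198, draw]
  RT 36: heading 198 -> 162
  -- iteration 4/10 --
  FD 2: (-6.078,-5.236) -> (-7.98,-4.618) [heading=162, draw]
  RT 36: heading 162 -> 126
  -- iteration 5/10 --
  FD 2: (-7.98,-4.618) -> (-9.155,-3) [heading=126, draw]
  RT 36: heading 126 -> 90
  -- iteration 6/10 --
  FD 2: (-9.155,-3) -> (-9.155,-1) [heading=90, draw]
  RT 36: heading 90 -> 54
  -- iteration 7/10 --
  FD 2: (-9.155,-1) -> (-7.98,0.618) [heading=54, draw]
  RT 36: heading 54 -> 18
  -- iteration 8/10 --
  FD 2: (-7.98,0.618) -> (-6.078,1.236) [heading=18, draw]
  RT 36: heading 18 -> 342
  -- iteration 9/10 --
  FD 2: (-6.078,1.236) -> (-4.176,0.618) [heading=342, draw]
  RT 36: heading 342 -> 306
  -- iteration 10/10 --
  FD 2: (-4.176,0.618) -> (-3,-1) [heading=306, draw]
  RT 36: heading 306 -> 270
]
Final: pos=(-3,-1), heading=270, 10 segment(s) drawn

Start position: (-3, -1)
Final position: (-3, -1)
Distance = 0; < 1e-6 -> CLOSED

Answer: yes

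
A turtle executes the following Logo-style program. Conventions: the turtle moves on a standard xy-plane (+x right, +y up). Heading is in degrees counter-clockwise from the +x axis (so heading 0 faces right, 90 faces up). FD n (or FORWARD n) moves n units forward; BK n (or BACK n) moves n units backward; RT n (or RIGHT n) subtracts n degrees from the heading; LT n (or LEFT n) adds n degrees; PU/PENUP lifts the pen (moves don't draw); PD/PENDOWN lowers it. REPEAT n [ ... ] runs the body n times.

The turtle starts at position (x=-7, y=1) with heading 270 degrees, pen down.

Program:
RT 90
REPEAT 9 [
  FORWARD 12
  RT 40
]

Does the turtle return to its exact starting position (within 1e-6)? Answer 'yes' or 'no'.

Executing turtle program step by step:
Start: pos=(-7,1), heading=270, pen down
RT 90: heading 270 -> 180
REPEAT 9 [
  -- iteration 1/9 --
  FD 12: (-7,1) -> (-19,1) [heading=180, draw]
  RT 40: heading 180 -> 140
  -- iteration 2/9 --
  FD 12: (-19,1) -> (-28.193,8.713) [heading=140, draw]
  RT 40: heading 140 -> 100
  -- iteration 3/9 --
  FD 12: (-28.193,8.713) -> (-30.276,20.531) [heading=100, draw]
  RT 40: heading 100 -> 60
  -- iteration 4/9 --
  FD 12: (-30.276,20.531) -> (-24.276,30.923) [heading=60, draw]
  RT 40: heading 60 -> 20
  -- iteration 5/9 --
  FD 12: (-24.276,30.923) -> (-13,35.028) [heading=20, draw]
  RT 40: heading 20 -> 340
  -- iteration 6/9 --
  FD 12: (-13,35.028) -> (-1.724,30.923) [heading=340, draw]
  RT 40: heading 340 -> 300
  -- iteration 7/9 --
  FD 12: (-1.724,30.923) -> (4.276,20.531) [heading=300, draw]
  RT 40: heading 300 -> 260
  -- iteration 8/9 --
  FD 12: (4.276,20.531) -> (2.193,8.713) [heading=260, draw]
  RT 40: heading 260 -> 220
  -- iteration 9/9 --
  FD 12: (2.193,8.713) -> (-7,1) [heading=220, draw]
  RT 40: heading 220 -> 180
]
Final: pos=(-7,1), heading=180, 9 segment(s) drawn

Start position: (-7, 1)
Final position: (-7, 1)
Distance = 0; < 1e-6 -> CLOSED

Answer: yes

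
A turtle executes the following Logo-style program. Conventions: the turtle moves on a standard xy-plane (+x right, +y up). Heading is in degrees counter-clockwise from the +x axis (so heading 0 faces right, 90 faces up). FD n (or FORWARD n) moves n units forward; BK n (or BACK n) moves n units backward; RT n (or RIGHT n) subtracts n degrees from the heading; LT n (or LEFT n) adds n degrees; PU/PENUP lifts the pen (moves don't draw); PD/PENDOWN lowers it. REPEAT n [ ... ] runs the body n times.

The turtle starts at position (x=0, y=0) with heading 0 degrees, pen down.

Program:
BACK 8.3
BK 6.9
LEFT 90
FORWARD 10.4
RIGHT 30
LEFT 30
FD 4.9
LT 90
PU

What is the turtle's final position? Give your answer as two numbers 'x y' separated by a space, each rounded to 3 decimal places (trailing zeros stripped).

Executing turtle program step by step:
Start: pos=(0,0), heading=0, pen down
BK 8.3: (0,0) -> (-8.3,0) [heading=0, draw]
BK 6.9: (-8.3,0) -> (-15.2,0) [heading=0, draw]
LT 90: heading 0 -> 90
FD 10.4: (-15.2,0) -> (-15.2,10.4) [heading=90, draw]
RT 30: heading 90 -> 60
LT 30: heading 60 -> 90
FD 4.9: (-15.2,10.4) -> (-15.2,15.3) [heading=90, draw]
LT 90: heading 90 -> 180
PU: pen up
Final: pos=(-15.2,15.3), heading=180, 4 segment(s) drawn

Answer: -15.2 15.3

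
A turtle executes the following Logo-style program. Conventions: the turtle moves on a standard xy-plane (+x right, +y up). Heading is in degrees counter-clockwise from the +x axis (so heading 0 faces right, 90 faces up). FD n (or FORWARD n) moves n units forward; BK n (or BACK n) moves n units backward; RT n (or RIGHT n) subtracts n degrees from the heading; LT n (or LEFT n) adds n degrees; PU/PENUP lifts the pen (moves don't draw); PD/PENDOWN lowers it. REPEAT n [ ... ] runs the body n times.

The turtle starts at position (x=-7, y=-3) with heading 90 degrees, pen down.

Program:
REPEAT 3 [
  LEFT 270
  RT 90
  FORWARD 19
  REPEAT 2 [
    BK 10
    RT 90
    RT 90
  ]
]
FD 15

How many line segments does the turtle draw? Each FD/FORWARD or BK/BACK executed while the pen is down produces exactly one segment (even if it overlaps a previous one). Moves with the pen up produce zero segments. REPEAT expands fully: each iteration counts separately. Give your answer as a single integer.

Answer: 10

Derivation:
Executing turtle program step by step:
Start: pos=(-7,-3), heading=90, pen down
REPEAT 3 [
  -- iteration 1/3 --
  LT 270: heading 90 -> 0
  RT 90: heading 0 -> 270
  FD 19: (-7,-3) -> (-7,-22) [heading=270, draw]
  REPEAT 2 [
    -- iteration 1/2 --
    BK 10: (-7,-22) -> (-7,-12) [heading=270, draw]
    RT 90: heading 270 -> 180
    RT 90: heading 180 -> 90
    -- iteration 2/2 --
    BK 10: (-7,-12) -> (-7,-22) [heading=90, draw]
    RT 90: heading 90 -> 0
    RT 90: heading 0 -> 270
  ]
  -- iteration 2/3 --
  LT 270: heading 270 -> 180
  RT 90: heading 180 -> 90
  FD 19: (-7,-22) -> (-7,-3) [heading=90, draw]
  REPEAT 2 [
    -- iteration 1/2 --
    BK 10: (-7,-3) -> (-7,-13) [heading=90, draw]
    RT 90: heading 90 -> 0
    RT 90: heading 0 -> 270
    -- iteration 2/2 --
    BK 10: (-7,-13) -> (-7,-3) [heading=270, draw]
    RT 90: heading 270 -> 180
    RT 90: heading 180 -> 90
  ]
  -- iteration 3/3 --
  LT 270: heading 90 -> 0
  RT 90: heading 0 -> 270
  FD 19: (-7,-3) -> (-7,-22) [heading=270, draw]
  REPEAT 2 [
    -- iteration 1/2 --
    BK 10: (-7,-22) -> (-7,-12) [heading=270, draw]
    RT 90: heading 270 -> 180
    RT 90: heading 180 -> 90
    -- iteration 2/2 --
    BK 10: (-7,-12) -> (-7,-22) [heading=90, draw]
    RT 90: heading 90 -> 0
    RT 90: heading 0 -> 270
  ]
]
FD 15: (-7,-22) -> (-7,-37) [heading=270, draw]
Final: pos=(-7,-37), heading=270, 10 segment(s) drawn
Segments drawn: 10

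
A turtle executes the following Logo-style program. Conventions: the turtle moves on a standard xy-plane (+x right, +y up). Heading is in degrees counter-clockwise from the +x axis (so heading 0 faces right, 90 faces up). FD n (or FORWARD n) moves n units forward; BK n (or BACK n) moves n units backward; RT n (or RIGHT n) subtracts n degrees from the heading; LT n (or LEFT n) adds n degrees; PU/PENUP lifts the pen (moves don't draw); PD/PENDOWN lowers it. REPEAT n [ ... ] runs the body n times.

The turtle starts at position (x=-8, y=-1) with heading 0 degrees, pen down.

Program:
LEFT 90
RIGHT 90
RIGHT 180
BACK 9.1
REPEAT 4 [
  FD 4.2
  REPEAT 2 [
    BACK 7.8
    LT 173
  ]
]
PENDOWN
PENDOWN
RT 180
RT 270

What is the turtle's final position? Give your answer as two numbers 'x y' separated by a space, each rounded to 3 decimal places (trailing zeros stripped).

Executing turtle program step by step:
Start: pos=(-8,-1), heading=0, pen down
LT 90: heading 0 -> 90
RT 90: heading 90 -> 0
RT 180: heading 0 -> 180
BK 9.1: (-8,-1) -> (1.1,-1) [heading=180, draw]
REPEAT 4 [
  -- iteration 1/4 --
  FD 4.2: (1.1,-1) -> (-3.1,-1) [heading=180, draw]
  REPEAT 2 [
    -- iteration 1/2 --
    BK 7.8: (-3.1,-1) -> (4.7,-1) [heading=180, draw]
    LT 173: heading 180 -> 353
    -- iteration 2/2 --
    BK 7.8: (4.7,-1) -> (-3.042,-0.049) [heading=353, draw]
    LT 173: heading 353 -> 166
  ]
  -- iteration 2/4 --
  FD 4.2: (-3.042,-0.049) -> (-7.117,0.967) [heading=166, draw]
  REPEAT 2 [
    -- iteration 1/2 --
    BK 7.8: (-7.117,0.967) -> (0.451,-0.92) [heading=166, draw]
    LT 173: heading 166 -> 339
    -- iteration 2/2 --
    BK 7.8: (0.451,-0.92) -> (-6.831,1.875) [heading=339, draw]
    LT 173: heading 339 -> 152
  ]
  -- iteration 3/4 --
  FD 4.2: (-6.831,1.875) -> (-10.539,3.847) [heading=152, draw]
  REPEAT 2 [
    -- iteration 1/2 --
    BK 7.8: (-10.539,3.847) -> (-3.652,0.185) [heading=152, draw]
    LT 173: heading 152 -> 325
    -- iteration 2/2 --
    BK 7.8: (-3.652,0.185) -> (-10.041,4.659) [heading=325, draw]
    LT 173: heading 325 -> 138
  ]
  -- iteration 4/4 --
  FD 4.2: (-10.041,4.659) -> (-13.163,7.469) [heading=138, draw]
  REPEAT 2 [
    -- iteration 1/2 --
    BK 7.8: (-13.163,7.469) -> (-7.366,2.25) [heading=138, draw]
    LT 173: heading 138 -> 311
    -- iteration 2/2 --
    BK 7.8: (-7.366,2.25) -> (-12.483,8.137) [heading=311, draw]
    LT 173: heading 311 -> 124
  ]
]
PD: pen down
PD: pen down
RT 180: heading 124 -> 304
RT 270: heading 304 -> 34
Final: pos=(-12.483,8.137), heading=34, 13 segment(s) drawn

Answer: -12.483 8.137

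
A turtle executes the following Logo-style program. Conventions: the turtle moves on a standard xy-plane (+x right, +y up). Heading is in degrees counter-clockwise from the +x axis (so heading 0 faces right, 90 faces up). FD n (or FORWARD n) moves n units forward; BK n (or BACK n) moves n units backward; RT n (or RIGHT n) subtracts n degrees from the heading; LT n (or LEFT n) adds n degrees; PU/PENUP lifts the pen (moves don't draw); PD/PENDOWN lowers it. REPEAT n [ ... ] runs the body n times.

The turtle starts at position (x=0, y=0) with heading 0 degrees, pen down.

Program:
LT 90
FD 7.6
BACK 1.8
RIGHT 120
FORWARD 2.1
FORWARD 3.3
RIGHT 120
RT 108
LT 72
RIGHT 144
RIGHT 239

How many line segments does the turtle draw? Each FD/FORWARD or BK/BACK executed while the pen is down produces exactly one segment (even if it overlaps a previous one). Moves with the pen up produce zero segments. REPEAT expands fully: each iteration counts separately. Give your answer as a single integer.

Executing turtle program step by step:
Start: pos=(0,0), heading=0, pen down
LT 90: heading 0 -> 90
FD 7.6: (0,0) -> (0,7.6) [heading=90, draw]
BK 1.8: (0,7.6) -> (0,5.8) [heading=90, draw]
RT 120: heading 90 -> 330
FD 2.1: (0,5.8) -> (1.819,4.75) [heading=330, draw]
FD 3.3: (1.819,4.75) -> (4.677,3.1) [heading=330, draw]
RT 120: heading 330 -> 210
RT 108: heading 210 -> 102
LT 72: heading 102 -> 174
RT 144: heading 174 -> 30
RT 239: heading 30 -> 151
Final: pos=(4.677,3.1), heading=151, 4 segment(s) drawn
Segments drawn: 4

Answer: 4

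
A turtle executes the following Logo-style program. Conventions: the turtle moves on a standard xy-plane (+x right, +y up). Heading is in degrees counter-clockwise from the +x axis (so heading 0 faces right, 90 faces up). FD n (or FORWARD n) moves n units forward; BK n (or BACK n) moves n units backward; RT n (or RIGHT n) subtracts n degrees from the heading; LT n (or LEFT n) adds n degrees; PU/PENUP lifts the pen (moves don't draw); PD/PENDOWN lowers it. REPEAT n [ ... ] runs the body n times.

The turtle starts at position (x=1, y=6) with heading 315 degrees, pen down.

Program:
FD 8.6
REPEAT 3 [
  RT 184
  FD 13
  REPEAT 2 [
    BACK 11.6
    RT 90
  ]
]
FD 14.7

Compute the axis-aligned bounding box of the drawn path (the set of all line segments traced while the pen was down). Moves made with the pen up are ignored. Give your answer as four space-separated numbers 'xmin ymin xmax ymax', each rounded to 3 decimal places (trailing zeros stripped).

Executing turtle program step by step:
Start: pos=(1,6), heading=315, pen down
FD 8.6: (1,6) -> (7.081,-0.081) [heading=315, draw]
REPEAT 3 [
  -- iteration 1/3 --
  RT 184: heading 315 -> 131
  FD 13: (7.081,-0.081) -> (-1.448,9.73) [heading=131, draw]
  REPEAT 2 [
    -- iteration 1/2 --
    BK 11.6: (-1.448,9.73) -> (6.163,0.975) [heading=131, draw]
    RT 90: heading 131 -> 41
    -- iteration 2/2 --
    BK 11.6: (6.163,0.975) -> (-2.592,-6.635) [heading=41, draw]
    RT 90: heading 41 -> 311
  ]
  -- iteration 2/3 --
  RT 184: heading 311 -> 127
  FD 13: (-2.592,-6.635) -> (-10.416,3.747) [heading=127, draw]
  REPEAT 2 [
    -- iteration 1/2 --
    BK 11.6: (-10.416,3.747) -> (-3.435,-5.517) [heading=127, draw]
    RT 90: heading 127 -> 37
    -- iteration 2/2 --
    BK 11.6: (-3.435,-5.517) -> (-12.699,-12.498) [heading=37, draw]
    RT 90: heading 37 -> 307
  ]
  -- iteration 3/3 --
  RT 184: heading 307 -> 123
  FD 13: (-12.699,-12.498) -> (-19.779,-1.595) [heading=123, draw]
  REPEAT 2 [
    -- iteration 1/2 --
    BK 11.6: (-19.779,-1.595) -> (-13.461,-11.324) [heading=123, draw]
    RT 90: heading 123 -> 33
    -- iteration 2/2 --
    BK 11.6: (-13.461,-11.324) -> (-23.19,-17.641) [heading=33, draw]
    RT 90: heading 33 -> 303
  ]
]
FD 14.7: (-23.19,-17.641) -> (-15.184,-29.97) [heading=303, draw]
Final: pos=(-15.184,-29.97), heading=303, 11 segment(s) drawn

Segment endpoints: x in {-23.19, -19.779, -15.184, -13.461, -12.699, -10.416, -3.435, -2.592, -1.448, 1, 6.163, 7.081}, y in {-29.97, -17.641, -12.498, -11.324, -6.635, -5.517, -1.595, -0.081, 0.975, 3.747, 6, 9.73}
xmin=-23.19, ymin=-29.97, xmax=7.081, ymax=9.73

Answer: -23.19 -29.97 7.081 9.73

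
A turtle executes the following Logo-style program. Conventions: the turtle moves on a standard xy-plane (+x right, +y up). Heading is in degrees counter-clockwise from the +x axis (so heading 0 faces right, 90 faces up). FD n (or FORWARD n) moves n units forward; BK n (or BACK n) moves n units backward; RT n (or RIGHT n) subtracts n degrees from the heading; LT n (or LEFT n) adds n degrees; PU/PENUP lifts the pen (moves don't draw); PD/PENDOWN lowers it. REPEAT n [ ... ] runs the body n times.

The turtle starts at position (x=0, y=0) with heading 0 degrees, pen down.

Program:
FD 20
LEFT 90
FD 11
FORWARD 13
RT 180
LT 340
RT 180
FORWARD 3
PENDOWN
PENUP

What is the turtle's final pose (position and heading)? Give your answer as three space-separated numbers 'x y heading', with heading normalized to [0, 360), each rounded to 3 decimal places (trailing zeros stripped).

Answer: 21.026 26.819 70

Derivation:
Executing turtle program step by step:
Start: pos=(0,0), heading=0, pen down
FD 20: (0,0) -> (20,0) [heading=0, draw]
LT 90: heading 0 -> 90
FD 11: (20,0) -> (20,11) [heading=90, draw]
FD 13: (20,11) -> (20,24) [heading=90, draw]
RT 180: heading 90 -> 270
LT 340: heading 270 -> 250
RT 180: heading 250 -> 70
FD 3: (20,24) -> (21.026,26.819) [heading=70, draw]
PD: pen down
PU: pen up
Final: pos=(21.026,26.819), heading=70, 4 segment(s) drawn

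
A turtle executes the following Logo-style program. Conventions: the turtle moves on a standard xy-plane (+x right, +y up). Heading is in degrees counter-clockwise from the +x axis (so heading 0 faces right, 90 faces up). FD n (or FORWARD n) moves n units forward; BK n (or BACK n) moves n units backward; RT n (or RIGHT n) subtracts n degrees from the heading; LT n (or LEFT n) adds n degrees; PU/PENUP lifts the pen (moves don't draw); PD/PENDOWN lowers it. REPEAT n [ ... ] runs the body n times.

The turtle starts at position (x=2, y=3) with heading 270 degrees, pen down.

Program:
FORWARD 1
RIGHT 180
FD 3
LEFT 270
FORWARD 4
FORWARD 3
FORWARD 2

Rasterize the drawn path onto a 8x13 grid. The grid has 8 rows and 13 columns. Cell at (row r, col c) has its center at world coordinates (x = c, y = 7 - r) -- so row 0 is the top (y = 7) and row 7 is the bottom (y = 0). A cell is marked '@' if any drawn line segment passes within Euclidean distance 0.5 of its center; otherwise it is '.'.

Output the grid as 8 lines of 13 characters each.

Answer: .............
.............
..@@@@@@@@@@.
..@..........
..@..........
..@..........
.............
.............

Derivation:
Segment 0: (2,3) -> (2,2)
Segment 1: (2,2) -> (2,5)
Segment 2: (2,5) -> (6,5)
Segment 3: (6,5) -> (9,5)
Segment 4: (9,5) -> (11,5)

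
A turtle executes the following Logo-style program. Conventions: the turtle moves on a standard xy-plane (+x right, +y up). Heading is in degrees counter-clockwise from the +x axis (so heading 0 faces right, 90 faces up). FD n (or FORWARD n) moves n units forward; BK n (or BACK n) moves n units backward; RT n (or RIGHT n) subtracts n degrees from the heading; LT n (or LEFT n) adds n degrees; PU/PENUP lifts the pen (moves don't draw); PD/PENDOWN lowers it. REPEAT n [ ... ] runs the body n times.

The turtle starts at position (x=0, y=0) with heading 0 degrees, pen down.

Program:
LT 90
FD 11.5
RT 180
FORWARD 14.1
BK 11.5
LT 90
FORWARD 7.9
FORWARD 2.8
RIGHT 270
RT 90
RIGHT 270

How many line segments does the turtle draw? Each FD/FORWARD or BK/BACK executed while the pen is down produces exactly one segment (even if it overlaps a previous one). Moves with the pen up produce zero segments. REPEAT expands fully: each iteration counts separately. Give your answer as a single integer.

Answer: 5

Derivation:
Executing turtle program step by step:
Start: pos=(0,0), heading=0, pen down
LT 90: heading 0 -> 90
FD 11.5: (0,0) -> (0,11.5) [heading=90, draw]
RT 180: heading 90 -> 270
FD 14.1: (0,11.5) -> (0,-2.6) [heading=270, draw]
BK 11.5: (0,-2.6) -> (0,8.9) [heading=270, draw]
LT 90: heading 270 -> 0
FD 7.9: (0,8.9) -> (7.9,8.9) [heading=0, draw]
FD 2.8: (7.9,8.9) -> (10.7,8.9) [heading=0, draw]
RT 270: heading 0 -> 90
RT 90: heading 90 -> 0
RT 270: heading 0 -> 90
Final: pos=(10.7,8.9), heading=90, 5 segment(s) drawn
Segments drawn: 5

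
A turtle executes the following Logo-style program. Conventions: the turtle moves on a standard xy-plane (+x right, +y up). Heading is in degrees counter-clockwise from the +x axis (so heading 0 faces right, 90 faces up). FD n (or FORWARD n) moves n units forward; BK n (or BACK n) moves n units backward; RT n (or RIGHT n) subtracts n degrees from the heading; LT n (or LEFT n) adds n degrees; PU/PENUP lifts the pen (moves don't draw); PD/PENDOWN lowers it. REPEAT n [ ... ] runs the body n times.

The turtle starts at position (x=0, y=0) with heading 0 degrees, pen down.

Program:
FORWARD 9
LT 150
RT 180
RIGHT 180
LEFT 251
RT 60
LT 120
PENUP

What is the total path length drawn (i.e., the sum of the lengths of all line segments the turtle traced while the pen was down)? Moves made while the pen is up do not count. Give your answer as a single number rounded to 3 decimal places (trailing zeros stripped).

Executing turtle program step by step:
Start: pos=(0,0), heading=0, pen down
FD 9: (0,0) -> (9,0) [heading=0, draw]
LT 150: heading 0 -> 150
RT 180: heading 150 -> 330
RT 180: heading 330 -> 150
LT 251: heading 150 -> 41
RT 60: heading 41 -> 341
LT 120: heading 341 -> 101
PU: pen up
Final: pos=(9,0), heading=101, 1 segment(s) drawn

Segment lengths:
  seg 1: (0,0) -> (9,0), length = 9
Total = 9

Answer: 9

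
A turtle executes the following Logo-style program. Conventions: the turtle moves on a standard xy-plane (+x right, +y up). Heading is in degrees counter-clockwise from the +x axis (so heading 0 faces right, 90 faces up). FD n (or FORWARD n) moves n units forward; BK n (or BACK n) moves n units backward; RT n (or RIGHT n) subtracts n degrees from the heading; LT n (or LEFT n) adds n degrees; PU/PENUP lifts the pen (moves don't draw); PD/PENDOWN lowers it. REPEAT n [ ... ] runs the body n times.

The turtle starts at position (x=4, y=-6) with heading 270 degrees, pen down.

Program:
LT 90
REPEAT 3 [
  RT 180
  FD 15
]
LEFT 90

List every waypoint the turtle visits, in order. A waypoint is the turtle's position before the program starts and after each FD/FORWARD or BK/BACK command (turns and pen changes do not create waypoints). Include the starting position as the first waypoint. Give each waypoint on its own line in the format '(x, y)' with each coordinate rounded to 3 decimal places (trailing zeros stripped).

Executing turtle program step by step:
Start: pos=(4,-6), heading=270, pen down
LT 90: heading 270 -> 0
REPEAT 3 [
  -- iteration 1/3 --
  RT 180: heading 0 -> 180
  FD 15: (4,-6) -> (-11,-6) [heading=180, draw]
  -- iteration 2/3 --
  RT 180: heading 180 -> 0
  FD 15: (-11,-6) -> (4,-6) [heading=0, draw]
  -- iteration 3/3 --
  RT 180: heading 0 -> 180
  FD 15: (4,-6) -> (-11,-6) [heading=180, draw]
]
LT 90: heading 180 -> 270
Final: pos=(-11,-6), heading=270, 3 segment(s) drawn
Waypoints (4 total):
(4, -6)
(-11, -6)
(4, -6)
(-11, -6)

Answer: (4, -6)
(-11, -6)
(4, -6)
(-11, -6)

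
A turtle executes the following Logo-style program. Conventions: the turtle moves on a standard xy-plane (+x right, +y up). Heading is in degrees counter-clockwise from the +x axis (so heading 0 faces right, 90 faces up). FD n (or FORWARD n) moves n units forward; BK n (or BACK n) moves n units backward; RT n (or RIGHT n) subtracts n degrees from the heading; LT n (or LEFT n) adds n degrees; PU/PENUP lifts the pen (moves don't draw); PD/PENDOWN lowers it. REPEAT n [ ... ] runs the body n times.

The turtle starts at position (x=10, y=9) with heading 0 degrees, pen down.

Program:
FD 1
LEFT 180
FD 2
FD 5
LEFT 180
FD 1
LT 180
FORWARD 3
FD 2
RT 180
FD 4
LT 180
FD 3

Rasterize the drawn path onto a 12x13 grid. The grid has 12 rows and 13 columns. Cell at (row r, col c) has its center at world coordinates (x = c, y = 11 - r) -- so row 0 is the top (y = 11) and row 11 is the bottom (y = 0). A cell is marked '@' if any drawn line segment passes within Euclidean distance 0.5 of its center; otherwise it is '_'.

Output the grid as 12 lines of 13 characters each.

Answer: _____________
_____________
@@@@@@@@@@@@_
_____________
_____________
_____________
_____________
_____________
_____________
_____________
_____________
_____________

Derivation:
Segment 0: (10,9) -> (11,9)
Segment 1: (11,9) -> (9,9)
Segment 2: (9,9) -> (4,9)
Segment 3: (4,9) -> (5,9)
Segment 4: (5,9) -> (2,9)
Segment 5: (2,9) -> (0,9)
Segment 6: (0,9) -> (4,9)
Segment 7: (4,9) -> (1,9)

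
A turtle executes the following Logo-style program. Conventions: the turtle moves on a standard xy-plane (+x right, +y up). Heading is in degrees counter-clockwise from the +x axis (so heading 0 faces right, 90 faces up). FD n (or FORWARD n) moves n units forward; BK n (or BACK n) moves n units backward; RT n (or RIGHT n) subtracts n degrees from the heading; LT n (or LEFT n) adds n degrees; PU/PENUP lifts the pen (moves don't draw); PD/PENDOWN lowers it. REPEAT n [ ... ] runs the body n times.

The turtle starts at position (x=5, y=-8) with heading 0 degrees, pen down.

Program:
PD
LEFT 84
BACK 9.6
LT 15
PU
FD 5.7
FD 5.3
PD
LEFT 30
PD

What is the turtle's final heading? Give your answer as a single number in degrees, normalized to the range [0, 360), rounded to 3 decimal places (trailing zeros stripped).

Executing turtle program step by step:
Start: pos=(5,-8), heading=0, pen down
PD: pen down
LT 84: heading 0 -> 84
BK 9.6: (5,-8) -> (3.997,-17.547) [heading=84, draw]
LT 15: heading 84 -> 99
PU: pen up
FD 5.7: (3.997,-17.547) -> (3.105,-11.918) [heading=99, move]
FD 5.3: (3.105,-11.918) -> (2.276,-6.683) [heading=99, move]
PD: pen down
LT 30: heading 99 -> 129
PD: pen down
Final: pos=(2.276,-6.683), heading=129, 1 segment(s) drawn

Answer: 129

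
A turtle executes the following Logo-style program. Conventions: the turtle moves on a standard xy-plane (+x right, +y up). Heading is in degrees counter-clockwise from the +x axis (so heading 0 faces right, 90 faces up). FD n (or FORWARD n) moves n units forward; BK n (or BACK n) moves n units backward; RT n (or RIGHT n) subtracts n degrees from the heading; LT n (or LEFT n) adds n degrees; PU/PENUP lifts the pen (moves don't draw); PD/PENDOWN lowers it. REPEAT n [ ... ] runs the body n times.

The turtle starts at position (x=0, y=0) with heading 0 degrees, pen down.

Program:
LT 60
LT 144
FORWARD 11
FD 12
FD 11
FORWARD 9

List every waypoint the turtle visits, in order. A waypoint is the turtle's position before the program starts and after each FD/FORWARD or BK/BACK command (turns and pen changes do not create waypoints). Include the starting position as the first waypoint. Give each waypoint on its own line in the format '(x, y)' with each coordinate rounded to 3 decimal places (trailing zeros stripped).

Executing turtle program step by step:
Start: pos=(0,0), heading=0, pen down
LT 60: heading 0 -> 60
LT 144: heading 60 -> 204
FD 11: (0,0) -> (-10.049,-4.474) [heading=204, draw]
FD 12: (-10.049,-4.474) -> (-21.012,-9.355) [heading=204, draw]
FD 11: (-21.012,-9.355) -> (-31.061,-13.829) [heading=204, draw]
FD 9: (-31.061,-13.829) -> (-39.282,-17.49) [heading=204, draw]
Final: pos=(-39.282,-17.49), heading=204, 4 segment(s) drawn
Waypoints (5 total):
(0, 0)
(-10.049, -4.474)
(-21.012, -9.355)
(-31.061, -13.829)
(-39.282, -17.49)

Answer: (0, 0)
(-10.049, -4.474)
(-21.012, -9.355)
(-31.061, -13.829)
(-39.282, -17.49)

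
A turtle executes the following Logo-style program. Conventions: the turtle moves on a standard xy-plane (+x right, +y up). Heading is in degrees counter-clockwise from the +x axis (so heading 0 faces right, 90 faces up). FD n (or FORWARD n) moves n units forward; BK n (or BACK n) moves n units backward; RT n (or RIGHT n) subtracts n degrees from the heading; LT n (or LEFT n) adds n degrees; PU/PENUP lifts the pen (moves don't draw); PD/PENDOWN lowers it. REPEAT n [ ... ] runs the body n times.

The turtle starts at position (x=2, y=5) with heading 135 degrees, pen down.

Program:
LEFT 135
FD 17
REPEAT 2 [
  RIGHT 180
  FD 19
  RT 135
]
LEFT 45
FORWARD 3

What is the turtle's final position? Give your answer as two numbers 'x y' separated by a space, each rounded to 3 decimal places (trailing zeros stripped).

Answer: -9.314 22.556

Derivation:
Executing turtle program step by step:
Start: pos=(2,5), heading=135, pen down
LT 135: heading 135 -> 270
FD 17: (2,5) -> (2,-12) [heading=270, draw]
REPEAT 2 [
  -- iteration 1/2 --
  RT 180: heading 270 -> 90
  FD 19: (2,-12) -> (2,7) [heading=90, draw]
  RT 135: heading 90 -> 315
  -- iteration 2/2 --
  RT 180: heading 315 -> 135
  FD 19: (2,7) -> (-11.435,20.435) [heading=135, draw]
  RT 135: heading 135 -> 0
]
LT 45: heading 0 -> 45
FD 3: (-11.435,20.435) -> (-9.314,22.556) [heading=45, draw]
Final: pos=(-9.314,22.556), heading=45, 4 segment(s) drawn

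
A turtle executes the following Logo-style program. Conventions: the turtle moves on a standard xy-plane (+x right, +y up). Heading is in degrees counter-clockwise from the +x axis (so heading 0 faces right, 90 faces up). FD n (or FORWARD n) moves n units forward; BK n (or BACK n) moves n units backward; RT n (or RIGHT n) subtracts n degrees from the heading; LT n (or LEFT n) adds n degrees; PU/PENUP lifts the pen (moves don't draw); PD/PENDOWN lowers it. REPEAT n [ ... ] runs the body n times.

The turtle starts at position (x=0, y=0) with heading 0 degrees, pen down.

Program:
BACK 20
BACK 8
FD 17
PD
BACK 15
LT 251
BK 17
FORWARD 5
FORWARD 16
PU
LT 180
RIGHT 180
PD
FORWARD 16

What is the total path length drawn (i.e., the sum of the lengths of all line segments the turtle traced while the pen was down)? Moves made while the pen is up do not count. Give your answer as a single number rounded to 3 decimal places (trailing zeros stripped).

Executing turtle program step by step:
Start: pos=(0,0), heading=0, pen down
BK 20: (0,0) -> (-20,0) [heading=0, draw]
BK 8: (-20,0) -> (-28,0) [heading=0, draw]
FD 17: (-28,0) -> (-11,0) [heading=0, draw]
PD: pen down
BK 15: (-11,0) -> (-26,0) [heading=0, draw]
LT 251: heading 0 -> 251
BK 17: (-26,0) -> (-20.465,16.074) [heading=251, draw]
FD 5: (-20.465,16.074) -> (-22.093,11.346) [heading=251, draw]
FD 16: (-22.093,11.346) -> (-27.302,-3.782) [heading=251, draw]
PU: pen up
LT 180: heading 251 -> 71
RT 180: heading 71 -> 251
PD: pen down
FD 16: (-27.302,-3.782) -> (-32.511,-18.91) [heading=251, draw]
Final: pos=(-32.511,-18.91), heading=251, 8 segment(s) drawn

Segment lengths:
  seg 1: (0,0) -> (-20,0), length = 20
  seg 2: (-20,0) -> (-28,0), length = 8
  seg 3: (-28,0) -> (-11,0), length = 17
  seg 4: (-11,0) -> (-26,0), length = 15
  seg 5: (-26,0) -> (-20.465,16.074), length = 17
  seg 6: (-20.465,16.074) -> (-22.093,11.346), length = 5
  seg 7: (-22.093,11.346) -> (-27.302,-3.782), length = 16
  seg 8: (-27.302,-3.782) -> (-32.511,-18.91), length = 16
Total = 114

Answer: 114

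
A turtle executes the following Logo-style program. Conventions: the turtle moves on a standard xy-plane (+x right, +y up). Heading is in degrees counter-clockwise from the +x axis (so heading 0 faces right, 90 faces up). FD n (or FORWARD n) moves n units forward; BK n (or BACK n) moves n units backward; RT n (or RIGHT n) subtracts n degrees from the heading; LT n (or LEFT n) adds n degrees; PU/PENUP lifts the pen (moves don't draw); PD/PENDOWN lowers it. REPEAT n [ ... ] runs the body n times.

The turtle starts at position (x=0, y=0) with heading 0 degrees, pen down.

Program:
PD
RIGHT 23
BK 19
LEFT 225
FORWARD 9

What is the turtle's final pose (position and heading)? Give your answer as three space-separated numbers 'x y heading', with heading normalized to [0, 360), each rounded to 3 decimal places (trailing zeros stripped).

Executing turtle program step by step:
Start: pos=(0,0), heading=0, pen down
PD: pen down
RT 23: heading 0 -> 337
BK 19: (0,0) -> (-17.49,7.424) [heading=337, draw]
LT 225: heading 337 -> 202
FD 9: (-17.49,7.424) -> (-25.834,4.052) [heading=202, draw]
Final: pos=(-25.834,4.052), heading=202, 2 segment(s) drawn

Answer: -25.834 4.052 202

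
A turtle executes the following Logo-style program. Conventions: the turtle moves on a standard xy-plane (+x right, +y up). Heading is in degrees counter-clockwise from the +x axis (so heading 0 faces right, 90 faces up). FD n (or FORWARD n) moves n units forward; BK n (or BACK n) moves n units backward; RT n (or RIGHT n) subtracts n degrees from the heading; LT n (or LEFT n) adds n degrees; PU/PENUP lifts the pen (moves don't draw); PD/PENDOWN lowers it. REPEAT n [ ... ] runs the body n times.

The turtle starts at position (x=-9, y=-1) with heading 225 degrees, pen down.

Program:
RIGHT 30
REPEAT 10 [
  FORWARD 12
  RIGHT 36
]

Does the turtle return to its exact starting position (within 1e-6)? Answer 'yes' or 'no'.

Executing turtle program step by step:
Start: pos=(-9,-1), heading=225, pen down
RT 30: heading 225 -> 195
REPEAT 10 [
  -- iteration 1/10 --
  FD 12: (-9,-1) -> (-20.591,-4.106) [heading=195, draw]
  RT 36: heading 195 -> 159
  -- iteration 2/10 --
  FD 12: (-20.591,-4.106) -> (-31.794,0.195) [heading=159, draw]
  RT 36: heading 159 -> 123
  -- iteration 3/10 --
  FD 12: (-31.794,0.195) -> (-38.33,10.259) [heading=123, draw]
  RT 36: heading 123 -> 87
  -- iteration 4/10 --
  FD 12: (-38.33,10.259) -> (-37.702,22.242) [heading=87, draw]
  RT 36: heading 87 -> 51
  -- iteration 5/10 --
  FD 12: (-37.702,22.242) -> (-30.15,31.568) [heading=51, draw]
  RT 36: heading 51 -> 15
  -- iteration 6/10 --
  FD 12: (-30.15,31.568) -> (-18.559,34.674) [heading=15, draw]
  RT 36: heading 15 -> 339
  -- iteration 7/10 --
  FD 12: (-18.559,34.674) -> (-7.356,30.373) [heading=339, draw]
  RT 36: heading 339 -> 303
  -- iteration 8/10 --
  FD 12: (-7.356,30.373) -> (-0.82,20.309) [heading=303, draw]
  RT 36: heading 303 -> 267
  -- iteration 9/10 --
  FD 12: (-0.82,20.309) -> (-1.448,8.326) [heading=267, draw]
  RT 36: heading 267 -> 231
  -- iteration 10/10 --
  FD 12: (-1.448,8.326) -> (-9,-1) [heading=231, draw]
  RT 36: heading 231 -> 195
]
Final: pos=(-9,-1), heading=195, 10 segment(s) drawn

Start position: (-9, -1)
Final position: (-9, -1)
Distance = 0; < 1e-6 -> CLOSED

Answer: yes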